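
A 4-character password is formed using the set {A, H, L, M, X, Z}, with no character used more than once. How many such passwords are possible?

This is a permutation of 4 out of 6: P(6,4) = 6!/2!.
6 × 5 × 4 × 3 = 360.

360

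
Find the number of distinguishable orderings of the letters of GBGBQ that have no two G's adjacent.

18

Total arrangements of GBGBQ: 5!/(2!·2!) = 30.
Arrangements with the G's together: treat GG as one letter, giving (4)!/(2!) = 12.
Subtracting, 30 − 12 = 18 arrangements keep the G's apart.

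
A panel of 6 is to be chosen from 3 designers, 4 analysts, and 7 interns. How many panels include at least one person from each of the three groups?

2331

Total 6-person selections from all 14: C(14,6) = 3003.
Subtract selections that omit an entire group: no designers → C(11,6) = 462; no analysts → C(10,6) = 210; no interns → C(7,6) = 7.
Add back selections omitting two groups (i.e. drawn from a single group): C(3,6) + C(4,6) + C(7,6) = 7.
By inclusion–exclusion: 3003 − 679 + 7 = 2331.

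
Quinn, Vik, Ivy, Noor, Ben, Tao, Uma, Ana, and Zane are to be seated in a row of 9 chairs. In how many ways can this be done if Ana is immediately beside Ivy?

80640

Place the 7 others and the Ana-Ivy pair as 8 objects in a line; the pair has 2 internal arrangements.
That gives 2 × 8! = 2 × 40320 = 80640.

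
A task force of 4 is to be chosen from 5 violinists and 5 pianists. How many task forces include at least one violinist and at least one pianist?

200

Unrestricted: C(10,4) = 210 ways to pick any 4 of the 10.
Selections missing a whole group: no violinists → C(5,4) = 5; no pianists → C(5,4) = 5.
Both groups omitted at once is impossible, so 210 − 10 = 200.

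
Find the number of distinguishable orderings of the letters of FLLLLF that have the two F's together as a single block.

Treat the 2 copies of F as a single block. The multiset to arrange is then {FF, L, L, L, L}, 5 items in all.
That gives (5)!/(4!) = 5 arrangements.

5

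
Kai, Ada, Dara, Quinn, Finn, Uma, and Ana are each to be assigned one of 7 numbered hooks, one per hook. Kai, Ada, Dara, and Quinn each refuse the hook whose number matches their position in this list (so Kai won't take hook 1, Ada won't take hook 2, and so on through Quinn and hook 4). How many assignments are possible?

2790

Let Aᵢ (for 1 ≤ i ≤ 4) be the placements that put person i in their forbidden hook. Any j of these fix j positions, leaving (7−j)! ways to fill the rest, and there are C(4,j) ways to pick which j.
By inclusion–exclusion, the number of valid placements is Σ_{j=0}^{4} (−1)^j C(4,j)·(7−j)!.
Computing: 5040 − 2880 + 720 − 96 + 6 = 2790.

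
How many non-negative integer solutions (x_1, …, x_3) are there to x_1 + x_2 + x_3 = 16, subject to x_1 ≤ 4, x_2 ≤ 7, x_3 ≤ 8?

By stars and bars, unrestricted non-negative solutions to x_1+…+x_3 = 16 number C(16+2,2) = 153.
Subtract solutions that violate a single cap (substitute x_i' = x_i − (cap_i+1)): x_1 ≥ 5 gives C(13,2) = 78; x_2 ≥ 8 gives C(10,2) = 45; x_3 ≥ 9 gives C(9,2) = 36. Together 159.
Add back pairs where two caps are both exceeded: 10 + 6 + 0 = 16.
By inclusion–exclusion the count is 153 − 159 + 16 = 10.

10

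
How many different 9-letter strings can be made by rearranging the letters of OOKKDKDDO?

OOKKDKDDO has 9 letters with D appearing 3 times, K appearing 3 times, and O appearing 3 times.
So there are 9! / (3!·3!·3!) = 1680 distinguishable arrangements.

1680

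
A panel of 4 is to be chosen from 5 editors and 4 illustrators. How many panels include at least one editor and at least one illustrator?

With no constraint there are C(9,4) = 126 possible selections.
Subtract selections that omit an entire group: no editors → C(4,4) = 1; no illustrators → C(5,4) = 5.
Both groups omitted at once is impossible, so 126 − 6 = 120.

120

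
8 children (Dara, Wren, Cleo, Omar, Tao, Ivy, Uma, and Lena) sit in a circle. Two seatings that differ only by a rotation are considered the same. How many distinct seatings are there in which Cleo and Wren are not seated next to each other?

Without the restriction there are (7)! = 5040 seatings.
Those with Cleo next to Wren: fuse the pair into one unit and seat 7 units around a circle — 2·(6)! = 1440.
Subtracting, 5040 − 1440 = 3600.

3600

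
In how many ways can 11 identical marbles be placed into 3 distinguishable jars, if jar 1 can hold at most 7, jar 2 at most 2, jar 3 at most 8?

Ignoring the caps, the number of non-negative solutions to x_1+…+x_3 = 11 is C(13,2) = 78.
Subtract solutions that violate a single cap (substitute x_i' = x_i − (cap_i+1)): x_1 ≥ 8 gives C(5,2) = 10; x_2 ≥ 3 gives C(10,2) = 45; x_3 ≥ 9 gives C(4,2) = 6. Together 61.
Add back pairs where two caps are both exceeded: 1 + 0 + 0 = 1.
By inclusion–exclusion the count is 78 − 61 + 1 = 18.

18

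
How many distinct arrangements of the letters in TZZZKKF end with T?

With the last slot taken by T, it remains to arrange the other 6 letters (ZZZKKF).
Those 6 letters have K appearing twice and Z appearing 3 times, giving (6)!/(3!·2!) = 60.

60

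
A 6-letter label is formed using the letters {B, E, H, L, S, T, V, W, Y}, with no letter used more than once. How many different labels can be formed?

Choose and order 6 of the 9 symbols: the first letter has 9 options, the next 8, and so on down to 4.
9 × 8 × 7 × 6 × 5 × 4 = 60480.

60480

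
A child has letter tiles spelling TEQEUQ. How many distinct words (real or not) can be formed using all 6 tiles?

Letter multiplicities in TEQEUQ: E×2, Q×2, T×1, U×1.
Dividing 6! = 720 by 2!·2! = 4 for the repeated letters gives 180.

180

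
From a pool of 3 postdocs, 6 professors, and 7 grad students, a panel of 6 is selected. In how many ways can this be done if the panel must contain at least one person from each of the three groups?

6006

With no constraint there are C(16,6) = 8008 possible selections.
Selections missing a whole group: no postdocs → C(13,6) = 1716; no professors → C(10,6) = 210; no grad students → C(9,6) = 84.
Add back selections omitting two groups (i.e. drawn from a single group): C(3,6) + C(6,6) + C(7,6) = 8.
By inclusion–exclusion: 8008 − 2010 + 8 = 6006.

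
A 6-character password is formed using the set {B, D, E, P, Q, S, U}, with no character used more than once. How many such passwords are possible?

With no repetition, fill the 6 characters in order: 7 choices, then 6, down to 2.
That product is 7 × 6 × 5 × 4 × 3 × 2 = 5040.

5040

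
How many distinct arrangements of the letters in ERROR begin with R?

12

Fix R in the first position and arrange the remaining 4 letters.
Those 4 letters have R appearing twice, giving (4)!/(2!) = 12.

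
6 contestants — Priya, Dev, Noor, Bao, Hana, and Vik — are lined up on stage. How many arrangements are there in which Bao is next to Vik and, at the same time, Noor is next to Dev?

96

Treat {Bao,Vik} as one block (2 orders) and {Noor,Dev} as another (2 orders).
That leaves 4 units to arrange: 2 × 2 × 4! = 4 × 24 = 96.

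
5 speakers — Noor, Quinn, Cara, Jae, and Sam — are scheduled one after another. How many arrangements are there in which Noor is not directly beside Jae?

72

Of the 5! = 120 arrangements, those with Noor and Jae adjacent number 2 × 4! = 48 (treat the pair as a block with 2 internal orders).
Complementary counting: 120 − 48 = 72.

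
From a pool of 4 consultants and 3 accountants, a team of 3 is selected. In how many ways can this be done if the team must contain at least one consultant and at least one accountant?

30

With no constraint there are C(7,3) = 35 possible selections.
Selections missing a whole group: no consultants → C(3,3) = 1; no accountants → C(4,3) = 4.
Both groups omitted at once is impossible, so 35 − 5 = 30.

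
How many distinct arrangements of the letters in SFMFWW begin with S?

Fix S in the first position and arrange the remaining 5 letters.
Those 5 letters have F appearing twice and W appearing twice, giving (5)!/(2!·2!) = 30.

30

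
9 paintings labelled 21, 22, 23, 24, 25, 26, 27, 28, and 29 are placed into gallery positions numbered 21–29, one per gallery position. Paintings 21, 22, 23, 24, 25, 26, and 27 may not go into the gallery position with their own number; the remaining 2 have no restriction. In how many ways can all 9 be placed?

Let Aᵢ (for 21 ≤ i ≤ 27) be the placements that put painting i in its forbidden gallery position. Any j of these fix j positions, leaving (9−j)! ways to fill the rest, and there are C(7,j) ways to pick which j.
By inclusion–exclusion, the number of valid placements is Σ_{j=0}^{7} (−1)^j C(7,j)·(9−j)!.
Computing: 362880 − 282240 + 105840 − 25200 + 4200 − 504 + 42 − 2 = 165016.

165016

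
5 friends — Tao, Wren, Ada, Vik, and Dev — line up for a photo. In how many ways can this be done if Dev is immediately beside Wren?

48

Treat {Dev, Wren} as a single unit. There are 4 units to order, and the pair itself can be ordered 2 ways.
That gives 2 × 4! = 2 × 24 = 48.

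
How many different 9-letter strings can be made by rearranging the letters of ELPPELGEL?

The 9 letters of ELPPELGEL have repeats: E appearing 3 times, L appearing 3 times, and P appearing twice.
So there are 9! / (3!·3!·2!) = 5040 distinguishable arrangements.

5040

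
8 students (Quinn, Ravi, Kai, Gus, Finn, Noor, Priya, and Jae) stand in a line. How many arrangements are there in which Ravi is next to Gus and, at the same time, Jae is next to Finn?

2880

Treat {Ravi,Gus} as one block (2 orders) and {Jae,Finn} as another (2 orders).
That leaves 6 units to arrange: 2 × 2 × 6! = 4 × 720 = 2880.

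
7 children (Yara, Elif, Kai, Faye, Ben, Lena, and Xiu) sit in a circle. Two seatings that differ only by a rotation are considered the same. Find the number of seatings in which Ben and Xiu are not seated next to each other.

480

Without the restriction there are (6)! = 720 seatings.
Seatings with Ben beside Xiu: treat them as a block with 2 internal orders, giving 2 × (5)! = 240.
Subtracting, 720 − 240 = 480.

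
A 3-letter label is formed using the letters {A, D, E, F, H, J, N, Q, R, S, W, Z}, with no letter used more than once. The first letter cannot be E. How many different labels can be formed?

The first letter has 12−1 = 11 choices (anything except E).
The remaining 2 letters are filled from the other 11 symbols without repetition: 11 × 10 = 110.
Total: 11 × 110 = 1210.

1210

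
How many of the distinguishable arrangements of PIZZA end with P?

With the last slot taken by P, it remains to arrange the other 4 letters (IZZA).
Those 4 letters have Z appearing twice, giving (4)!/(2!) = 12.

12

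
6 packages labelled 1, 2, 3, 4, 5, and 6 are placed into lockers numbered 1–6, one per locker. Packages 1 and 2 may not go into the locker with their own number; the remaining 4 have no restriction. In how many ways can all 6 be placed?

504

Let Aᵢ (for i ∈ {1, 2}) be the placements that put package i in its forbidden locker. Any j of these fix j positions, leaving (6−j)! ways to fill the rest, and there are C(2,j) ways to pick which j.
By inclusion–exclusion, the number of valid placements is Σ_{j=0}^{2} (−1)^j C(2,j)·(6−j)!.
Computing: 720 − 240 + 24 = 504.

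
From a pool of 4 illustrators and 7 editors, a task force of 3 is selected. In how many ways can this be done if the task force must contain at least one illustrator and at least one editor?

Unrestricted: C(11,3) = 165 ways to pick any 3 of the 11.
Selections missing a whole group: no illustrators → C(7,3) = 35; no editors → C(4,3) = 4.
Both groups omitted at once is impossible, so 165 − 39 = 126.

126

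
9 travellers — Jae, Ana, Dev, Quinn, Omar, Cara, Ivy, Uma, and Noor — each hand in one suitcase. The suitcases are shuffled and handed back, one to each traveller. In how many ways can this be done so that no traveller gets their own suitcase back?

Count assignments avoiding every fixed point. For any j of the 9 travellers fixed to their own suitcase, the other 9−j can be arranged in (9−j)! ways.
By inclusion–exclusion this is Σ_{j=0}^{9} (−1)^j C(9,j)·(9−j)!.
Computing: 362880 − 362880 + 181440 − 60480 + 15120 − 3024 + 504 − 72 + 9 − 1 = 133496.

133496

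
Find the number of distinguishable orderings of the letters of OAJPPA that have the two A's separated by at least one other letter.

Total arrangements of OAJPPA: 6!/(2!·2!) = 180.
If the two A's are adjacent, glue them into one block, leaving 5 items to arrange: (5)!/(2!) = 60 ways.
Subtracting, 180 − 60 = 120 arrangements keep the A's apart.

120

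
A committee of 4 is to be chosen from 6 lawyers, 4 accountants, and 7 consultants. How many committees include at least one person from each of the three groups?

Total 4-person selections from all 17: C(17,4) = 2380.
Subtract selections that omit an entire group: no lawyers → C(11,4) = 330; no accountants → C(13,4) = 715; no consultants → C(10,4) = 210.
Add back selections omitting two groups (i.e. drawn from a single group): C(6,4) + C(4,4) + C(7,4) = 51.
By inclusion–exclusion: 2380 − 1255 + 51 = 1176.

1176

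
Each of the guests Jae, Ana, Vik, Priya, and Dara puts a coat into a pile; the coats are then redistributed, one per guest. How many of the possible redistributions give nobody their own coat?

44

This is the derangement count D_5: permutations of 5 items with no fixed point.
By inclusion–exclusion this is Σ_{j=0}^{5} (−1)^j C(5,j)·(5−j)!.
Computing: 120 − 120 + 60 − 20 + 5 − 1 = 44.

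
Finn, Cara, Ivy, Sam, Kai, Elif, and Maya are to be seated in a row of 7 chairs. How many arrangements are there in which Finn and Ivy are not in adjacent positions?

There are 7! = 5040 arrangements in all. If Finn and Ivy are adjacent, merging them into one block gives 2·(6)! = 1440 arrangements.
So 5040 − 1440 = 3600 arrangements keep them apart.

3600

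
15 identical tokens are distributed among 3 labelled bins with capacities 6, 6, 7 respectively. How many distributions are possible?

15

By stars and bars, unrestricted non-negative solutions to x_1+…+x_3 = 15 number C(15+2,2) = 136.
Subtract solutions that violate a single cap (substitute x_i' = x_i − (cap_i+1)): x_1 ≥ 7 gives C(10,2) = 45; x_2 ≥ 7 gives C(10,2) = 45; x_3 ≥ 8 gives C(9,2) = 36. Together 126.
Add back pairs where two caps are both exceeded: 3 + 1 + 1 = 5.
By inclusion–exclusion the count is 136 − 126 + 5 = 15.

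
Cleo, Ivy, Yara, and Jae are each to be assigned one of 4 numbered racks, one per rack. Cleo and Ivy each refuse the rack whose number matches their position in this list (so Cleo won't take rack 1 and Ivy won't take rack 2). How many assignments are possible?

14

Let Aᵢ (for i ∈ {1, 2}) be the placements that put person i in their forbidden rack. Any j of these fix j positions, leaving (4−j)! ways to fill the rest, and there are C(2,j) ways to pick which j.
By inclusion–exclusion, the number of valid placements is Σ_{j=0}^{2} (−1)^j C(2,j)·(4−j)!.
Computing: 24 − 12 + 2 = 14.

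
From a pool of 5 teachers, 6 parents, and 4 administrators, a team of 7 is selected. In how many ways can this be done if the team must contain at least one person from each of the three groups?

Unrestricted: C(15,7) = 6435 ways to pick any 7 of the 15.
Subtract selections that omit an entire group: no teachers → C(10,7) = 120; no parents → C(9,7) = 36; no administrators → C(11,7) = 330.
Add back selections omitting two groups (i.e. drawn from a single group): C(5,7) + C(6,7) + C(4,7) = 0.
By inclusion–exclusion: 6435 − 486 + 0 = 5949.

5949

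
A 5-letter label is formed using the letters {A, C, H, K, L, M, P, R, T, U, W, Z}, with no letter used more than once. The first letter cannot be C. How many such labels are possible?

The first letter has 12−1 = 11 choices (anything except C).
The remaining 4 letters are filled from the other 11 symbols without repetition: 11 × 10 × 9 × 8 = 7920.
Total: 11 × 7920 = 87120.

87120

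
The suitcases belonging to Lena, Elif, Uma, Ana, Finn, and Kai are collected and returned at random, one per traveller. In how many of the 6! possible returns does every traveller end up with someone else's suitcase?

This is the derangement count D_6: permutations of 6 items with no fixed point.
By inclusion–exclusion this is Σ_{j=0}^{6} (−1)^j C(6,j)·(6−j)!.
Computing: 720 − 720 + 360 − 120 + 30 − 6 + 1 = 265.

265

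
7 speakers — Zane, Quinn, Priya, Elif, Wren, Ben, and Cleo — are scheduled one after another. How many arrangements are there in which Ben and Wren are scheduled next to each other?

Treat {Ben, Wren} as a single unit. There are 6 units to order, and the pair itself can be ordered 2 ways.
So the count is 2·(6)! = 1440.

1440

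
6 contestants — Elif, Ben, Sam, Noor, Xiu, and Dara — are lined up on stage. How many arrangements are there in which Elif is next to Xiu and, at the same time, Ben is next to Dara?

96

Treat {Elif,Xiu} as one block (2 orders) and {Ben,Dara} as another (2 orders).
That leaves 4 units to arrange: 2 × 2 × 4! = 4 × 24 = 96.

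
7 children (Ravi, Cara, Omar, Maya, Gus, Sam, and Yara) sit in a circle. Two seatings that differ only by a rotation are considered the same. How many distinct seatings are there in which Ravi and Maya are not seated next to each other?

480

Without the restriction there are (6)! = 720 seatings.
Those with Ravi next to Maya: fuse the pair into one unit and seat 6 units around a circle — 2·(5)! = 240.
Subtracting, 720 − 240 = 480.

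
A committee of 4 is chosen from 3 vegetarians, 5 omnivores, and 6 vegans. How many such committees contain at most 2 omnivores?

906

Split by how many omnivores are chosen (0 through 2).
Sum: C(5,0)·C(9,4) + C(5,1)·C(9,3) + C(5,2)·C(9,2) = 126 + 420 + 360 = 906.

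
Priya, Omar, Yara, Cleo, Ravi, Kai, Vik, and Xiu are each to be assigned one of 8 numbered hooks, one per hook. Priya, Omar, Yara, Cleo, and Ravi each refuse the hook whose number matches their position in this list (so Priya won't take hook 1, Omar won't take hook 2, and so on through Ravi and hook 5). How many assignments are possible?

21234

Let Aᵢ (for 1 ≤ i ≤ 5) be the placements that put person i in their forbidden hook. Any j of these fix j positions, leaving (8−j)! ways to fill the rest, and there are C(5,j) ways to pick which j.
By inclusion–exclusion, the number of valid placements is Σ_{j=0}^{5} (−1)^j C(5,j)·(8−j)!.
Computing: 40320 − 25200 + 7200 − 1200 + 120 − 6 = 21234.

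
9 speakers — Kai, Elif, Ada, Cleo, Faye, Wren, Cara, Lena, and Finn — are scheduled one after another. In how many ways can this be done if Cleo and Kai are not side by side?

There are 9! = 362880 arrangements in all. If Cleo and Kai are adjacent, merging them into one block gives 2·(8)! = 80640 arrangements.
So 362880 − 80640 = 282240 arrangements keep them apart.

282240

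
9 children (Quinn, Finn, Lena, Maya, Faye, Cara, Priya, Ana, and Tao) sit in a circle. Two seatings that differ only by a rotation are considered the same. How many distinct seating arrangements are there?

40320

Fix one person's seat to break rotational symmetry; the remaining 8 people can be arranged in (8)! = 40320 ways.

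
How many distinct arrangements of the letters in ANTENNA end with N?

180

With the last slot taken by N, it remains to arrange the other 6 letters (ATENNA).
Those 6 letters have A appearing twice and N appearing twice, giving (6)!/(2!·2!) = 180.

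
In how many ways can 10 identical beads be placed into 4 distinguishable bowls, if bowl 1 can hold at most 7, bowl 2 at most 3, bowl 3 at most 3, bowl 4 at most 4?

Without the upper bounds there are C(13,3) = 286 ways to split 10 among 4 bowls.
Subtract solutions that violate a single cap (substitute x_i' = x_i − (cap_i+1)): x_1 ≥ 8 gives C(5,3) = 10; x_2 ≥ 4 gives C(9,3) = 84; x_3 ≥ 4 gives C(9,3) = 84; x_4 ≥ 5 gives C(8,3) = 56. Together 234.
Add back pairs where two caps are both exceeded: 0 + 0 + 0 + 10 + 4 + 4 = 18.
By inclusion–exclusion the count is 286 − 234 + 18 = 70.

70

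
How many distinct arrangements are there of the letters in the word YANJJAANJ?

The 9 letters of YANJJAANJ have repeats: A appearing 3 times, J appearing 3 times, and N appearing twice.
So there are 9! / (3!·3!·2!) = 5040 distinguishable arrangements.

5040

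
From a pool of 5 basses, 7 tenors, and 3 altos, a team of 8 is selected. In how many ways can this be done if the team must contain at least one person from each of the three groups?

Unrestricted: C(15,8) = 6435 ways to pick any 8 of the 15.
Subtract selections that omit an entire group: no basses → C(10,8) = 45; no tenors → C(8,8) = 1; no altos → C(12,8) = 495.
Add back selections omitting two groups (i.e. drawn from a single group): C(5,8) + C(7,8) + C(3,8) = 0.
By inclusion–exclusion: 6435 − 541 + 0 = 5894.

5894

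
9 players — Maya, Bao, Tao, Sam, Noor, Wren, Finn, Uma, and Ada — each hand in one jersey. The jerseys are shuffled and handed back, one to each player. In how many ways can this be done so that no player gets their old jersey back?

133496

This is the derangement count D_9: permutations of 9 items with no fixed point.
By inclusion–exclusion this is Σ_{j=0}^{9} (−1)^j C(9,j)·(9−j)!.
Computing: 362880 − 362880 + 181440 − 60480 + 15120 − 3024 + 504 − 72 + 9 − 1 = 133496.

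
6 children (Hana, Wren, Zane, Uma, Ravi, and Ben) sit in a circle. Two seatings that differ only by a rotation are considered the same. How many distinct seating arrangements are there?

Seat Hana anywhere (absorbing the rotational symmetry), then permute the other 5: (5)! = 120.

120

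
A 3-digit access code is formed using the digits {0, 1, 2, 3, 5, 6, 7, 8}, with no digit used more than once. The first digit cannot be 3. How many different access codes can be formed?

The first digit has 8−1 = 7 choices (anything except 3).
The remaining 2 digits are filled from the other 7 symbols without repetition: 7 × 6 = 42.
Total: 7 × 42 = 294.

294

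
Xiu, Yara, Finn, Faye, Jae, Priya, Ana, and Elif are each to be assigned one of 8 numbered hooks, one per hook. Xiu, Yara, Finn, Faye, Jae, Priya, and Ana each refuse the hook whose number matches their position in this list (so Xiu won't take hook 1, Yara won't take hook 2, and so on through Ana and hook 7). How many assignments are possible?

16687

Let Aᵢ (for 1 ≤ i ≤ 7) be the placements that put person i in their forbidden hook. Any j of these fix j positions, leaving (8−j)! ways to fill the rest, and there are C(7,j) ways to pick which j.
By inclusion–exclusion, the number of valid placements is Σ_{j=0}^{7} (−1)^j C(7,j)·(8−j)!.
Computing: 40320 − 35280 + 15120 − 4200 + 840 − 126 + 14 − 1 = 16687.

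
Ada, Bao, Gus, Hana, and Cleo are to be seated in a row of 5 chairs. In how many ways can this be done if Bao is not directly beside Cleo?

72

There are 5! = 120 arrangements in all. If Bao and Cleo are adjacent, merging them into one block gives 2·(4)! = 48 arrangements.
Complementary counting: 120 − 48 = 72.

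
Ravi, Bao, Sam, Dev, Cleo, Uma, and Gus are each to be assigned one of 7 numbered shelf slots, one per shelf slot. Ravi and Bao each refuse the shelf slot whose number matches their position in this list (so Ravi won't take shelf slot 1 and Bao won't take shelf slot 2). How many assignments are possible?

3720

Let Aᵢ (for i ∈ {1, 2}) be the placements that put person i in their forbidden shelf slot. Any j of these fix j positions, leaving (7−j)! ways to fill the rest, and there are C(2,j) ways to pick which j.
By inclusion–exclusion, the number of valid placements is Σ_{j=0}^{2} (−1)^j C(2,j)·(7−j)!.
Computing: 5040 − 1440 + 120 = 3720.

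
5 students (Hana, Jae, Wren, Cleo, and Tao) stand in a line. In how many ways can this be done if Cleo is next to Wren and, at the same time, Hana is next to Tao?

24

Treat {Cleo,Wren} as one block (2 orders) and {Hana,Tao} as another (2 orders).
That leaves 3 units to arrange: 2 × 2 × 3! = 4 × 6 = 24.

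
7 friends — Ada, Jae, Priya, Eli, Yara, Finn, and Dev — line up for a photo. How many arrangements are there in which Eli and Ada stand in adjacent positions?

1440

Glue Eli and Ada into one block (2 internal orders), leaving 6 units to arrange in a row.
That gives 2 × 6! = 2 × 720 = 1440.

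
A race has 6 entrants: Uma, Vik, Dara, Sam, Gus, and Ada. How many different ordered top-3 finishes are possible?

120

There are 6 choices for 1st place, 5 for 2nd, and 4 for 3rd.
That gives 6 × 5 × 4 = 120.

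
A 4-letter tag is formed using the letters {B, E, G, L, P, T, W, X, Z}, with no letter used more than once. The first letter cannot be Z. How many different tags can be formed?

2688

The first letter has 9−1 = 8 choices (anything except Z).
The remaining 3 letters are filled from the other 8 symbols without repetition: 8 × 7 × 6 = 336.
Total: 8 × 336 = 2688.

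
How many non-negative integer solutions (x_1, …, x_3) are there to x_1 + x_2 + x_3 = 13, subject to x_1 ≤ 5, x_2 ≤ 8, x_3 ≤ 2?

Ignoring the caps, the number of non-negative solutions to x_1+…+x_3 = 13 is C(15,2) = 105.
Subtract solutions that violate a single cap (substitute x_i' = x_i − (cap_i+1)): x_1 ≥ 6 gives C(9,2) = 36; x_2 ≥ 9 gives C(6,2) = 15; x_3 ≥ 3 gives C(12,2) = 66. Together 117.
Add back pairs where two caps are both exceeded: 0 + 15 + 3 = 18.
By inclusion–exclusion the count is 105 − 117 + 18 = 6.

6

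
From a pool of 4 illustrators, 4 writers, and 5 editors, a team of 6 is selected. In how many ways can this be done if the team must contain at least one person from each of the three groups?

Total 6-person selections from all 13: C(13,6) = 1716.
Subtract selections that omit an entire group: no illustrators → C(9,6) = 84; no writers → C(9,6) = 84; no editors → C(8,6) = 28.
Add back selections omitting two groups (i.e. drawn from a single group): C(4,6) + C(4,6) + C(5,6) = 0.
By inclusion–exclusion: 1716 − 196 + 0 = 1520.

1520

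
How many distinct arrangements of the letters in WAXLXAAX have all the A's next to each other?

Treat the 3 copies of A as a single block. The multiset to arrange is then {AAA, L, W, X, X, X}, 6 items in all.
That gives (6)!/(3!) = 120 arrangements.

120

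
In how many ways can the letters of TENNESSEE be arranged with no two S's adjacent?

There are 9!/(4!·2!·2!) = 3780 arrangements of TENNESSEE in total.
If the two S's are adjacent, glue them into one block, leaving 8 items to arrange: (8)!/(4!·2!) = 840 ways.
Hence 3780 − 840 = 2940.

2940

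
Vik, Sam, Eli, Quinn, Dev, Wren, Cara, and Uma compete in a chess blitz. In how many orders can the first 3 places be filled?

This is an ordered selection of 3 from 8: P(8,3).
That gives 8 × 7 × 6 = 336.

336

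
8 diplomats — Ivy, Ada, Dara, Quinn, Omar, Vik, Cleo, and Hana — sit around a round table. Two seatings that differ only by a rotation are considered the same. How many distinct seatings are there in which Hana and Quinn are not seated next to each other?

3600

All circular seatings of 8 people number (7)! = 5040.
Seatings with Hana beside Quinn: treat them as a block with 2 internal orders, giving 2 × (6)! = 1440.
Subtracting, 5040 − 1440 = 3600.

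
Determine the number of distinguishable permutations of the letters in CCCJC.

Letter multiplicities in CCCJC: C×4, J×1.
So there are 5! / (4!) = 5 distinguishable arrangements.

5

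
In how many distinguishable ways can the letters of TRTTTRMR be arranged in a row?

The 8 letters of TRTTTRMR have repeats: R appearing 3 times and T appearing 4 times.
The number of distinct arrangements is 8!/(4!·3!) = 40320/144 = 280.

280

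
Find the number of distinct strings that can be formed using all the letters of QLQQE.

20

The 5 letters of QLQQE have repeats: Q appearing 3 times.
The number of distinct arrangements is 5!/(3!) = 120/6 = 20.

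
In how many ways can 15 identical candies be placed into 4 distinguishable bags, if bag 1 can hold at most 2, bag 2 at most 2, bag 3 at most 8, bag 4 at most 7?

27

Ignoring the caps, the number of non-negative solutions to x_1+…+x_4 = 15 is C(18,3) = 816.
Subtract solutions that violate a single cap (substitute x_i' = x_i − (cap_i+1)): x_1 ≥ 3 gives C(15,3) = 455; x_2 ≥ 3 gives C(15,3) = 455; x_3 ≥ 9 gives C(9,3) = 84; x_4 ≥ 8 gives C(10,3) = 120. Together 1114.
Add back pairs where two caps are both exceeded: 220 + 20 + 35 + 20 + 35 + 0 = 330.
Subtract triples: 1 + 4 + 0 + 0 = 5.
By inclusion–exclusion the count is 816 − 1114 + 330 − 5 = 27.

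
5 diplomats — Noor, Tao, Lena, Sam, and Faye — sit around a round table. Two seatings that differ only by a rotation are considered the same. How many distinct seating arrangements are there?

Fix one person's seat to break rotational symmetry; the remaining 4 people can be arranged in (4)! = 24 ways.

24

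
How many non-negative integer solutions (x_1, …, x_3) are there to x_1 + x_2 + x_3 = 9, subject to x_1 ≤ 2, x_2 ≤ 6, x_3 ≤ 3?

6

Ignoring the caps, the number of non-negative solutions to x_1+…+x_3 = 9 is C(11,2) = 55.
Subtract solutions that violate a single cap (substitute x_i' = x_i − (cap_i+1)): x_1 ≥ 3 gives C(8,2) = 28; x_2 ≥ 7 gives C(4,2) = 6; x_3 ≥ 4 gives C(7,2) = 21. Together 55.
Add back pairs where two caps are both exceeded: 0 + 6 + 0 = 6.
By inclusion–exclusion the count is 55 − 55 + 6 = 6.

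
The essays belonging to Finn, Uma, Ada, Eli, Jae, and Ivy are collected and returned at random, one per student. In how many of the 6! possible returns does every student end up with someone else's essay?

Count assignments avoiding every fixed point. For any j of the 6 students fixed to their own essay, the other 6−j can be arranged in (6−j)! ways.
By inclusion–exclusion this is Σ_{j=0}^{6} (−1)^j C(6,j)·(6−j)!.
Computing: 720 − 720 + 360 − 120 + 30 − 6 + 1 = 265.

265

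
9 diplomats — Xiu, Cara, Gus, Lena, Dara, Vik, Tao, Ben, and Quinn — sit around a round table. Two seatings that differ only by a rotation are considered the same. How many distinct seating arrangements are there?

40320

Seat Xiu anywhere (absorbing the rotational symmetry), then permute the other 8: (8)! = 40320.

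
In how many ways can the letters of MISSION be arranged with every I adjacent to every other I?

Treat the 2 copies of I as a single block. The multiset to arrange is then {II, M, N, O, S, S}, 6 items in all.
That gives (6)!/(2!) = 360 arrangements.

360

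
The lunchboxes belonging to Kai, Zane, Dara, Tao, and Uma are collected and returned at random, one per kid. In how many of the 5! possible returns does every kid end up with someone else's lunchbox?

Let Aᵢ be the assignments in which kid i gets their own lunchbox. We want the size of the complement of A₁∪…∪A_5.
By inclusion–exclusion this is Σ_{j=0}^{5} (−1)^j C(5,j)·(5−j)!.
Computing: 120 − 120 + 60 − 20 + 5 − 1 = 44.

44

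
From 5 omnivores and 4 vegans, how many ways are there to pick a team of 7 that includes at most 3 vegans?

26

Split by how many vegans are chosen (0 through 3).
Sum: C(4,0)·C(5,7) + C(4,1)·C(5,6) + C(4,2)·C(5,5) + C(4,3)·C(5,4) = 0 + 0 + 6 + 20 = 26.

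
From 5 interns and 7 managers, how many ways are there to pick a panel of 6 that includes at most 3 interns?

Split by how many interns are chosen (0 through 3).
Sum: C(5,0)·C(7,6) + C(5,1)·C(7,5) + C(5,2)·C(7,4) + C(5,3)·C(7,3) = 7 + 105 + 350 + 350 = 812.

812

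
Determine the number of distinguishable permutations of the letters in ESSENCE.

420

Letter multiplicities in ESSENCE: C×1, E×3, N×1, S×2.
The number of distinct arrangements is 7!/(3!·2!) = 5040/12 = 420.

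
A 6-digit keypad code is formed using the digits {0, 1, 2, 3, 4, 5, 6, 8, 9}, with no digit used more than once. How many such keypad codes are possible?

Choose and order 6 of the 9 symbols: the first digit has 9 options, the next 8, and so on down to 4.
9 × 8 × 7 × 6 × 5 × 4 = 60480.

60480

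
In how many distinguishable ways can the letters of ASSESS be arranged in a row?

30

The 6 letters of ASSESS have repeats: S appearing 4 times.
Dividing 6! = 720 by 4! = 24 for the repeated letters gives 30.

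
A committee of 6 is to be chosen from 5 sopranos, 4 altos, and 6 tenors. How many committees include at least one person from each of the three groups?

With no constraint there are C(15,6) = 5005 possible selections.
Selections missing a whole group: no sopranos → C(10,6) = 210; no altos → C(11,6) = 462; no tenors → C(9,6) = 84.
Add back selections omitting two groups (i.e. drawn from a single group): C(5,6) + C(4,6) + C(6,6) = 1.
By inclusion–exclusion: 5005 − 756 + 1 = 4250.

4250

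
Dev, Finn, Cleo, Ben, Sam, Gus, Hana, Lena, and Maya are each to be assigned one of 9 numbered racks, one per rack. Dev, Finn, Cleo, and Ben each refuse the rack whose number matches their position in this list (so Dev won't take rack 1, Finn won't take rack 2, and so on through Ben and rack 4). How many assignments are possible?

229080

Let Aᵢ (for 1 ≤ i ≤ 4) be the placements that put person i in their forbidden rack. Any j of these fix j positions, leaving (9−j)! ways to fill the rest, and there are C(4,j) ways to pick which j.
By inclusion–exclusion, the number of valid placements is Σ_{j=0}^{4} (−1)^j C(4,j)·(9−j)!.
Computing: 362880 − 161280 + 30240 − 2880 + 120 = 229080.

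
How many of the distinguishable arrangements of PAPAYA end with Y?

10

Fix Y in the last position and arrange the remaining 5 letters.
Those 5 letters have A appearing 3 times and P appearing twice, giving (5)!/(3!·2!) = 10.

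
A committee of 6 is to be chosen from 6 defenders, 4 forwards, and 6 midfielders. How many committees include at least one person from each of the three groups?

6666

Total 6-person selections from all 16: C(16,6) = 8008.
Subtract selections that omit an entire group: no defenders → C(10,6) = 210; no forwards → C(12,6) = 924; no midfielders → C(10,6) = 210.
Add back selections omitting two groups (i.e. drawn from a single group): C(6,6) + C(4,6) + C(6,6) = 2.
By inclusion–exclusion: 8008 − 1344 + 2 = 6666.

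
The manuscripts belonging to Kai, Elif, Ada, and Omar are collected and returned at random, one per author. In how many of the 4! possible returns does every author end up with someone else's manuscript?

Let Aᵢ be the assignments in which author i gets their own manuscript. We want the size of the complement of A₁∪…∪A_4.
By inclusion–exclusion this is Σ_{j=0}^{4} (−1)^j C(4,j)·(4−j)!.
Computing: 24 − 24 + 12 − 4 + 1 = 9.

9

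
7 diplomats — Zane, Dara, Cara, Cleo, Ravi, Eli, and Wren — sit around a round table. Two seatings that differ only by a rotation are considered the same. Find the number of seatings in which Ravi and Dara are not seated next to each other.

Without the restriction there are (6)! = 720 seatings.
Those with Ravi next to Dara: fuse the pair into one unit and seat 6 units around a circle — 2·(5)! = 240.
Subtracting, 720 − 240 = 480.

480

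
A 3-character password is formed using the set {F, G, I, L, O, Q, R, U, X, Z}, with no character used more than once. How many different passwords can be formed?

720

With no repetition, fill the 3 characters in order: 10 choices, then 9, down to 8.
That product is 10 × 9 × 8 = 720.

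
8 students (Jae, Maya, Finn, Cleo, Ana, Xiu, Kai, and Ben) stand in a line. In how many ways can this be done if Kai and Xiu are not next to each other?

There are 8! = 40320 arrangements in all. If Kai and Xiu are adjacent, merging them into one block gives 2·(7)! = 10080 arrangements.
Complementary counting: 40320 − 10080 = 30240.

30240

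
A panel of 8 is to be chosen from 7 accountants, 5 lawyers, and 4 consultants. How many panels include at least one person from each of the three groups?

Unrestricted: C(16,8) = 12870 ways to pick any 8 of the 16.
Selections missing a whole group: no accountants → C(9,8) = 9; no lawyers → C(11,8) = 165; no consultants → C(12,8) = 495.
Add back selections omitting two groups (i.e. drawn from a single group): C(7,8) + C(5,8) + C(4,8) = 0.
By inclusion–exclusion: 12870 − 669 + 0 = 12201.

12201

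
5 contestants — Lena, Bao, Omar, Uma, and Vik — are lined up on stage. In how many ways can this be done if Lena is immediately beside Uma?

48

Place the 3 others and the Lena-Uma pair as 4 objects in a line; the pair has 2 internal arrangements.
That gives 2 × 4! = 2 × 24 = 48.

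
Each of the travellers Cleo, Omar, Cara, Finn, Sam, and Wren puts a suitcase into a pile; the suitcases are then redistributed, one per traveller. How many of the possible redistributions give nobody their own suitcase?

265

Count assignments avoiding every fixed point. For any j of the 6 travellers fixed to their own suitcase, the other 6−j can be arranged in (6−j)! ways.
By inclusion–exclusion this is Σ_{j=0}^{6} (−1)^j C(6,j)·(6−j)!.
Computing: 720 − 720 + 360 − 120 + 30 − 6 + 1 = 265.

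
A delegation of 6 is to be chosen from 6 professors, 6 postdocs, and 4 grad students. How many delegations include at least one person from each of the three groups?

Unrestricted: C(16,6) = 8008 ways to pick any 6 of the 16.
Subtract selections that omit an entire group: no professors → C(10,6) = 210; no postdocs → C(10,6) = 210; no grad students → C(12,6) = 924.
Add back selections omitting two groups (i.e. drawn from a single group): C(6,6) + C(6,6) + C(4,6) = 2.
By inclusion–exclusion: 8008 − 1344 + 2 = 6666.

6666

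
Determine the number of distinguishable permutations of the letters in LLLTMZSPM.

30240

Letter multiplicities in LLLTMZSPM: L×3, M×2, P×1, S×1, T×1, Z×1.
So there are 9! / (3!·2!) = 30240 distinguishable arrangements.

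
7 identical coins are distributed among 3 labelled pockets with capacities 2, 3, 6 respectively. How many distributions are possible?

11

Ignoring the caps, the number of non-negative solutions to x_1+…+x_3 = 7 is C(9,2) = 36.
Subtract solutions that violate a single cap (substitute x_i' = x_i − (cap_i+1)): x_1 ≥ 3 gives C(6,2) = 15; x_2 ≥ 4 gives C(5,2) = 10; x_3 ≥ 7 gives C(2,2) = 1. Together 26.
Add back pairs where two caps are both exceeded: 1 + 0 + 0 = 1.
By inclusion–exclusion the count is 36 − 26 + 1 = 11.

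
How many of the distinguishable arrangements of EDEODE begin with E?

Fix E in the first position and arrange the remaining 5 letters.
Those 5 letters have D appearing twice and E appearing twice, giving (5)!/(2!·2!) = 30.

30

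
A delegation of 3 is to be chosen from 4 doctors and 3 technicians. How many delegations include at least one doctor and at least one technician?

Unrestricted: C(7,3) = 35 ways to pick any 3 of the 7.
Selections missing a whole group: no doctors → C(3,3) = 1; no technicians → C(4,3) = 4.
Both groups omitted at once is impossible, so 35 − 5 = 30.

30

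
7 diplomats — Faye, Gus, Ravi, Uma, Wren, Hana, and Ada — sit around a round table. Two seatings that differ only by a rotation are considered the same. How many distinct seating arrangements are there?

Fix one person's seat to break rotational symmetry; the remaining 6 people can be arranged in (6)! = 720 ways.

720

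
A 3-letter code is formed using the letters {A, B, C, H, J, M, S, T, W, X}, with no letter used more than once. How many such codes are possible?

This is a permutation of 3 out of 10: P(10,3) = 10!/7!.
10 × 9 × 8 = 720.

720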